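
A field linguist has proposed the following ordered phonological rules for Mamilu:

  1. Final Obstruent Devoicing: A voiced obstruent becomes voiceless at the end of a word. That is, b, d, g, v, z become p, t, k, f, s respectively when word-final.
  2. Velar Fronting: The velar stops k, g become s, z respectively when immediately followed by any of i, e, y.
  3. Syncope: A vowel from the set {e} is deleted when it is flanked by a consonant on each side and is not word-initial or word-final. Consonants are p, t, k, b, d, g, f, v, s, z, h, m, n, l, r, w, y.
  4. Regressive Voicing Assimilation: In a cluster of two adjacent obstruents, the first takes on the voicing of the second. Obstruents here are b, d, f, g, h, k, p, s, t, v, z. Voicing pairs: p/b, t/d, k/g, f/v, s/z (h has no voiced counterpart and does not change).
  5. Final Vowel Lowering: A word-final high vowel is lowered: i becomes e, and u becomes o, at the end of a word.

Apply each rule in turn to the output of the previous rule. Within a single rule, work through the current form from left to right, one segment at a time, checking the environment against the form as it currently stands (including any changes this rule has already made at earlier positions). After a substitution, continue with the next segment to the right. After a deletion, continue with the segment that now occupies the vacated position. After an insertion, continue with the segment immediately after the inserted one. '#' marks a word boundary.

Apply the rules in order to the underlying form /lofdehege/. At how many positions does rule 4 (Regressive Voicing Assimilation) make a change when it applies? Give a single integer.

2

1 Final Obstruent Devoicing: no change — [lofdehege]
2 Velar Fronting: [lofdehege] → [lofdeheze]
3 Syncope: [lofdeheze] → [lofdhze]
4 Regressive Voicing Assimilation: [lofdhze] → [lovthze]
5 Final Vowel Lowering: no change — [lovthze]
Rule 4 changed 2 position(s).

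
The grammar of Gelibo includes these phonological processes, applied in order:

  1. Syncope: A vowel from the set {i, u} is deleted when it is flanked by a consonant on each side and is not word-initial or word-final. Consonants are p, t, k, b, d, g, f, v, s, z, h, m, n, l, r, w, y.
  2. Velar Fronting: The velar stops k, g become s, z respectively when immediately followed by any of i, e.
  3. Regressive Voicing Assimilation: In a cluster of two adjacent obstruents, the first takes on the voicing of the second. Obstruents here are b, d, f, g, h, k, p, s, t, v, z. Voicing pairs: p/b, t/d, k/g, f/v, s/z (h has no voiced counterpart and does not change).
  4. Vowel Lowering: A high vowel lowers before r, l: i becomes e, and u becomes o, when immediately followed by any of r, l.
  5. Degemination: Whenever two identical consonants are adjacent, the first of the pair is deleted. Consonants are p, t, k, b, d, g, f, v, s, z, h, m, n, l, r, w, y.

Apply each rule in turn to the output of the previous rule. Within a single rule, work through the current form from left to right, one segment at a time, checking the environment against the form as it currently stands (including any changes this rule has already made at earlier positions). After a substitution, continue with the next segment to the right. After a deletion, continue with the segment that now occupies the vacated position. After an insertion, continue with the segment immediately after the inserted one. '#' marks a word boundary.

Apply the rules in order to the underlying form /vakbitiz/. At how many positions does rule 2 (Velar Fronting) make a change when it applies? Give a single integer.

1 Syncope: [vakbitiz] → [vakbtz]
2 Velar Fronting: no change — [vakbtz]
3 Regressive Voicing Assimilation: [vakbtz] → [vagpdz]
4 Vowel Lowering: no change — [vagpdz]
5 Degemination: no change — [vagpdz]
Rule 2 changed 0 position(s).

0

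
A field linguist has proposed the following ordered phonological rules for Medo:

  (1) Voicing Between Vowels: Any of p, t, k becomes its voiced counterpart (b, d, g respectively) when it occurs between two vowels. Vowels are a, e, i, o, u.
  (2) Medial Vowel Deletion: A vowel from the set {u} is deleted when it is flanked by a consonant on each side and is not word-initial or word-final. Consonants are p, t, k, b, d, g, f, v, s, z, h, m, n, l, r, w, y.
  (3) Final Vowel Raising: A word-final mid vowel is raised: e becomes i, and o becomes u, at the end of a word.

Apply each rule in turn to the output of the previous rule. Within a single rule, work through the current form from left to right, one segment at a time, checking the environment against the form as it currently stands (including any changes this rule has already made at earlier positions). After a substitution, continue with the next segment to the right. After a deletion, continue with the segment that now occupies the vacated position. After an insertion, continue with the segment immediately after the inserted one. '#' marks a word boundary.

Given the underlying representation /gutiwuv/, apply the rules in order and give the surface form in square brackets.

[gdiwv]

(1) Voicing Between Vowels: [gutiwuv] → [gudiwuv]
(2) Medial Vowel Deletion: [gudiwuv] → [gdiwv]
(3) Final Vowel Raising: no change — [gdiwv]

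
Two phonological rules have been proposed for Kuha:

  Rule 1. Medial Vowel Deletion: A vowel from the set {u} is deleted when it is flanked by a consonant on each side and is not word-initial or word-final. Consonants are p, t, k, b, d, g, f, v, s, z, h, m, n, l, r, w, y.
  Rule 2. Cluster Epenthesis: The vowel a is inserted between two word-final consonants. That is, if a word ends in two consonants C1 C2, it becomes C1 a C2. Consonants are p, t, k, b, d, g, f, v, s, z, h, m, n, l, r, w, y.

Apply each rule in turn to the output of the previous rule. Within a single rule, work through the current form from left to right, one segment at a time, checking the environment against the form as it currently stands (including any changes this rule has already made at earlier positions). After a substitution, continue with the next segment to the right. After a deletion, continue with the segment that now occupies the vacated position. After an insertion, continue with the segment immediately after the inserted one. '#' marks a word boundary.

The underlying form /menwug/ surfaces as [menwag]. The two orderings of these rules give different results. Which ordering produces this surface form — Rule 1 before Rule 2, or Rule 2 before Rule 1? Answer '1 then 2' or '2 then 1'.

1 then 2

Order 1 then 2:
  1 Medial Vowel Deletion: [menwug] → [menwg]
  2 Cluster Epenthesis: [menwg] → [menwag]
  result: [menwag]
Order 2 then 1:
  2 Cluster Epenthesis: no change — [menwug]
  1 Medial Vowel Deletion: [menwug] → [menwg]
  result: [menwg]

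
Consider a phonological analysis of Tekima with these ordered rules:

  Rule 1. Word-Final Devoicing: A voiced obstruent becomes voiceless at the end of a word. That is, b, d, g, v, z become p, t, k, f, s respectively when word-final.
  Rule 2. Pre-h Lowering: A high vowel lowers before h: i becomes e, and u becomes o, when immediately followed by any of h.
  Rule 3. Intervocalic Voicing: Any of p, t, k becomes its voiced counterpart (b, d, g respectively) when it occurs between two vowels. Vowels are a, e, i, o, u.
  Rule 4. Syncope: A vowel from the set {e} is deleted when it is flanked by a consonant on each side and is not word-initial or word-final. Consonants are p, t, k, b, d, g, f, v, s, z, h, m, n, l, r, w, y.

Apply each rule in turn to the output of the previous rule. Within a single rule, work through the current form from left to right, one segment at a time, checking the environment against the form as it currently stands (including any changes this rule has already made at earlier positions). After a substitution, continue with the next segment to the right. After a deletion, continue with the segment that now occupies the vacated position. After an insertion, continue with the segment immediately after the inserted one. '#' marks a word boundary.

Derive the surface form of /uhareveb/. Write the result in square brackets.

[oharvp]

Rule 1 Word-Final Devoicing: [uhareveb] → [uharevep]
Rule 2 Pre-h Lowering: [uharevep] → [oharevep]
Rule 3 Intervocalic Voicing: no change — [oharevep]
Rule 4 Syncope: [oharevep] → [oharvp]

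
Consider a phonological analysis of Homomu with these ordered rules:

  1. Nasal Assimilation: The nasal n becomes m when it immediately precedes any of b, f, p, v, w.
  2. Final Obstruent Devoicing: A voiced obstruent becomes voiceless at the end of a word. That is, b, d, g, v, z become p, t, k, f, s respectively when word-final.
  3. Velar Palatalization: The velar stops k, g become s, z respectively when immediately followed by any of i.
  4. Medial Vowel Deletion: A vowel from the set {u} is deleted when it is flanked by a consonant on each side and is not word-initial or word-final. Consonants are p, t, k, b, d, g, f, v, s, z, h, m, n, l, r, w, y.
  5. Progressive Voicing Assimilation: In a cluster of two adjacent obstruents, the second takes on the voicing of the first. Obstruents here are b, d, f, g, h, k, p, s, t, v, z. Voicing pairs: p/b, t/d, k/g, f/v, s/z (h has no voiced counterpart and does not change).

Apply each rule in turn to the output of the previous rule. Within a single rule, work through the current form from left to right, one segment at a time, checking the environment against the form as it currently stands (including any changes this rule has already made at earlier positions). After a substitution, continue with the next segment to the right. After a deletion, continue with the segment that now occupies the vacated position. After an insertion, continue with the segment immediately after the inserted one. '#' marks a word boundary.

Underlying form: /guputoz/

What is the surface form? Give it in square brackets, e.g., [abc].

1 Nasal Assimilation: no change — [guputoz]
2 Final Obstruent Devoicing: [guputoz] → [guputos]
3 Velar Palatalization: no change — [guputos]
4 Medial Vowel Deletion: [guputos] → [gptos]
5 Progressive Voicing Assimilation: [gptos] → [gbdos]

[gbdos]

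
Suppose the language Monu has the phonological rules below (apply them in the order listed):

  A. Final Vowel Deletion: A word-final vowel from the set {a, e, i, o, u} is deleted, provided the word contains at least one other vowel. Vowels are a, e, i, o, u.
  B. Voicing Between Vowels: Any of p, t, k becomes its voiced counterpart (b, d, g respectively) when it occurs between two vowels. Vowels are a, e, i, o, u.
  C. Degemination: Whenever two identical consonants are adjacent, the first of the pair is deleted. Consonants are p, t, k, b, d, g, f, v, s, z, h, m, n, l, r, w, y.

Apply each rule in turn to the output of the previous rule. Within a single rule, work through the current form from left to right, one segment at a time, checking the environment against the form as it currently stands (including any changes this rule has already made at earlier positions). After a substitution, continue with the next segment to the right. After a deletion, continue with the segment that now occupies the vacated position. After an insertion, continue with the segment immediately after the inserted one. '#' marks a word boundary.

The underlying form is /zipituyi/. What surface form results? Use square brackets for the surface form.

A Final Vowel Deletion: [zipituyi] → [zipituy]
B Voicing Between Vowels: [zipituy] → [zibiduy]
C Degemination: no change — [zibiduy]

[zibiduy]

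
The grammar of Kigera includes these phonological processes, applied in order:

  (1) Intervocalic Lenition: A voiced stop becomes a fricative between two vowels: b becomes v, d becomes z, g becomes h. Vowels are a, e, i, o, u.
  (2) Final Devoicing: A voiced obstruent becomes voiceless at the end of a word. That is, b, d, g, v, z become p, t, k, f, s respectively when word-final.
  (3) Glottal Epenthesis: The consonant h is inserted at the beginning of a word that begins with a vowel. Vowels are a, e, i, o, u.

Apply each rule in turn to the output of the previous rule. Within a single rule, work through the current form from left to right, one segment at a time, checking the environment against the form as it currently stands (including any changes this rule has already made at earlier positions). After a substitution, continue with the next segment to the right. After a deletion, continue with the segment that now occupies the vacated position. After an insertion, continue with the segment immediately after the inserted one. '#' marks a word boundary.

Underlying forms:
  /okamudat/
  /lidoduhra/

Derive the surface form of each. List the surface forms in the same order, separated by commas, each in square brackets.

[hokamuzat], [lizozuhra]

/okamudat/:
  (1) Intervocalic Lenition: [okamudat] → [okamuzat]
  (2) Final Devoicing: no change — [okamuzat]
  (3) Glottal Epenthesis: [okamuzat] → [hokamuzat]
/lidoduhra/:
  (1) Intervocalic Lenition: [lidoduhra] → [lizozuhra]
  (2) Final Devoicing: no change — [lizozuhra]
  (3) Glottal Epenthesis: no change — [lizozuhra]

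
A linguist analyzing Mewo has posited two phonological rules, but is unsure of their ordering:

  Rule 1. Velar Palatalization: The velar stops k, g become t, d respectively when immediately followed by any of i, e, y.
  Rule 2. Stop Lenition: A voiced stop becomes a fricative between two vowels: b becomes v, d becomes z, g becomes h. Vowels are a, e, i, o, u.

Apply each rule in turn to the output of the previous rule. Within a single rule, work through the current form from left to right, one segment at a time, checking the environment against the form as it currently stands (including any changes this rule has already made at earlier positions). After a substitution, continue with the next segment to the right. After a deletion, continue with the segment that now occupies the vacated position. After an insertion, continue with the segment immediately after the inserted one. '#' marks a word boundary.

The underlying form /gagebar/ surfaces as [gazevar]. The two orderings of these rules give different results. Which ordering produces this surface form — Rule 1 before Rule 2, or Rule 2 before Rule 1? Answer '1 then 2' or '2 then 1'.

1 then 2

Order 1 then 2:
  1 Velar Palatalization: [gagebar] → [gadebar]
  2 Stop Lenition: [gadebar] → [gazevar]
  result: [gazevar]
Order 2 then 1:
  2 Stop Lenition: [gagebar] → [gahevar]
  1 Velar Palatalization: no change — [gahevar]
  result: [gahevar]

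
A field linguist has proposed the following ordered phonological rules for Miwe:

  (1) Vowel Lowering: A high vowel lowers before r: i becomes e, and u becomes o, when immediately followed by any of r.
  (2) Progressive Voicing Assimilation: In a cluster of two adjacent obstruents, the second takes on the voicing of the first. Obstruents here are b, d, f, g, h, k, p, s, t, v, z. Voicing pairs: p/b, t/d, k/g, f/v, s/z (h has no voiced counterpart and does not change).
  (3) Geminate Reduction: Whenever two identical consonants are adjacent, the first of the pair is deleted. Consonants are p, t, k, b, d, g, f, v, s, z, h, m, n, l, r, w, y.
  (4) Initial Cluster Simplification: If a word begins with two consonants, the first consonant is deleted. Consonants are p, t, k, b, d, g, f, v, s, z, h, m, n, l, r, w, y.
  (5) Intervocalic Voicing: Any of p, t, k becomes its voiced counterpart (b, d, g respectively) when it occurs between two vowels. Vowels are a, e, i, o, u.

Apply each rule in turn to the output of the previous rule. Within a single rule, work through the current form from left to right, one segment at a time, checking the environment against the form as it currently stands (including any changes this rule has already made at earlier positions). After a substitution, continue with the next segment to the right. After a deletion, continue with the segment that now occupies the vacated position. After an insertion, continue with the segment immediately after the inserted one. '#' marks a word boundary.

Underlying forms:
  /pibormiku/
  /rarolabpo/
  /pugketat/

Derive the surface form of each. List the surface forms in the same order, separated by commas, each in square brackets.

/pibormiku/:
  (1) Vowel Lowering: no change — [pibormiku]
  (2) Progressive Voicing Assimilation: no change — [pibormiku]
  (3) Geminate Reduction: no change — [pibormiku]
  (4) Initial Cluster Simplification: no change — [pibormiku]
  (5) Intervocalic Voicing: [pibormiku] → [pibormigu]
/rarolabpo/:
  (1) Vowel Lowering: no change — [rarolabpo]
  (2) Progressive Voicing Assimilation: [rarolabpo] → [rarolabbo]
  (3) Geminate Reduction: [rarolabbo] → [rarolabo]
  (4) Initial Cluster Simplification: no change — [rarolabo]
  (5) Intervocalic Voicing: no change — [rarolabo]
/pugketat/:
  (1) Vowel Lowering: no change — [pugketat]
  (2) Progressive Voicing Assimilation: [pugketat] → [puggetat]
  (3) Geminate Reduction: [puggetat] → [pugetat]
  (4) Initial Cluster Simplification: no change — [pugetat]
  (5) Intervocalic Voicing: [pugetat] → [pugedat]

[pibormigu], [rarolabo], [pugedat]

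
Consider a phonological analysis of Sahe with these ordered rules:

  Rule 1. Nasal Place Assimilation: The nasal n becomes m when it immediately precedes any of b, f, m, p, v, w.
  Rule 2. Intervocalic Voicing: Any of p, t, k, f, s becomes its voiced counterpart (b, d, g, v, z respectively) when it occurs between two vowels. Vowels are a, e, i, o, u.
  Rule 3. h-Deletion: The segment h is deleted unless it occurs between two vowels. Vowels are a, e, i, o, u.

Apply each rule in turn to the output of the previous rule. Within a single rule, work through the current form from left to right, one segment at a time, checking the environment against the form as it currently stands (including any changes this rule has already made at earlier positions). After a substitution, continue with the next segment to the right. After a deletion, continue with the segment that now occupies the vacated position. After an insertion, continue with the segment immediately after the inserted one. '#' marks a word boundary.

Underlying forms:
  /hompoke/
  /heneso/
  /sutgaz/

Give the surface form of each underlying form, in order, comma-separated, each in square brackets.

[ompoge], [enezo], [sutgaz]

/hompoke/:
  Rule 1 Nasal Place Assimilation: no change — [hompoke]
  Rule 2 Intervocalic Voicing: [hompoke] → [hompoge]
  Rule 3 h-Deletion: [hompoge] → [ompoge]
/heneso/:
  Rule 1 Nasal Place Assimilation: no change — [heneso]
  Rule 2 Intervocalic Voicing: [heneso] → [henezo]
  Rule 3 h-Deletion: [henezo] → [enezo]
/sutgaz/:
  Rule 1 Nasal Place Assimilation: no change — [sutgaz]
  Rule 2 Intervocalic Voicing: no change — [sutgaz]
  Rule 3 h-Deletion: no change — [sutgaz]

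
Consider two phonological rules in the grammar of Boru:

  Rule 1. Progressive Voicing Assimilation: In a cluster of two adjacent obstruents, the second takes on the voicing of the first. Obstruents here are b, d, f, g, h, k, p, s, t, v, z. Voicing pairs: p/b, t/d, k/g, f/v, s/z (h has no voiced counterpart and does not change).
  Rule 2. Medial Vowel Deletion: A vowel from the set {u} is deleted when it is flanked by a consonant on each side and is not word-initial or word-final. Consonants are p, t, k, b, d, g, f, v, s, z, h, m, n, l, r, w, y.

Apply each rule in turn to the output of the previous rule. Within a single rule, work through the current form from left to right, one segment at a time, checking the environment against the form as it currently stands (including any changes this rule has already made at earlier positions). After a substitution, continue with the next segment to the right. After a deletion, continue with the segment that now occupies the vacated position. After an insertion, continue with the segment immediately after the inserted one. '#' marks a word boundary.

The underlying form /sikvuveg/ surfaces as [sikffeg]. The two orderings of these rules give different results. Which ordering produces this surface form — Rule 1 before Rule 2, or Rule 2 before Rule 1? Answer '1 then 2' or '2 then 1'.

2 then 1

Order 1 then 2:
  1 Progressive Voicing Assimilation: [sikvuveg] → [sikfuveg]
  2 Medial Vowel Deletion: [sikfuveg] → [sikfveg]
  result: [sikfveg]
Order 2 then 1:
  2 Medial Vowel Deletion: [sikvuveg] → [sikvveg]
  1 Progressive Voicing Assimilation: [sikvveg] → [sikffeg]
  result: [sikffeg]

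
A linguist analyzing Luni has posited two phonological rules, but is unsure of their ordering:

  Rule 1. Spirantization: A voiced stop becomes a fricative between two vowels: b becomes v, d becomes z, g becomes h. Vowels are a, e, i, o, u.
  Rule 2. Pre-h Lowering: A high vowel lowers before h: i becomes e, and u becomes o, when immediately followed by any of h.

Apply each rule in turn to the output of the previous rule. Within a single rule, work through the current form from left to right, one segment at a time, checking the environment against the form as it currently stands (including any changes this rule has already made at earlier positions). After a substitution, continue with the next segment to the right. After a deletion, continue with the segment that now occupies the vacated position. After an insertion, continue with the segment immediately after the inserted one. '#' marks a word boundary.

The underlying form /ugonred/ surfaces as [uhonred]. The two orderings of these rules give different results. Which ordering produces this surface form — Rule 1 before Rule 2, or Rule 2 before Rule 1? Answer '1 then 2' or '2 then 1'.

Order 1 then 2:
  1 Spirantization: [ugonred] → [uhonred]
  2 Pre-h Lowering: [uhonred] → [ohonred]
  result: [ohonred]
Order 2 then 1:
  2 Pre-h Lowering: no change — [ugonred]
  1 Spirantization: [ugonred] → [uhonred]
  result: [uhonred]

2 then 1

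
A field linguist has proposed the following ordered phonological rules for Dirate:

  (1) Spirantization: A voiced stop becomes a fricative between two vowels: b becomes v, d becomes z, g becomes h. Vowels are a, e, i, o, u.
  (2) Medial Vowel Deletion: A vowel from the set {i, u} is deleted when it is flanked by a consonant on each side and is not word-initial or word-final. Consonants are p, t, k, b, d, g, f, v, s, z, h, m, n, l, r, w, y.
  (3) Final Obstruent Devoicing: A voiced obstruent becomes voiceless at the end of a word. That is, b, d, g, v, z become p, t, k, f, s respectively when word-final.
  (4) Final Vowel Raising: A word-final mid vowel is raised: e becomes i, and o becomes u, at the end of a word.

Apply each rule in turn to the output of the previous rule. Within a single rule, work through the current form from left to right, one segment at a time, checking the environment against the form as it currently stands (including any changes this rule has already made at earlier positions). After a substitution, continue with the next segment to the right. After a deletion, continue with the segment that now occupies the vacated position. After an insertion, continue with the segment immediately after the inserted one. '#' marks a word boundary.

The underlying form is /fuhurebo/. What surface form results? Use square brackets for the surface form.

[fhrevu]

(1) Spirantization: [fuhurebo] → [fuhurevo]
(2) Medial Vowel Deletion: [fuhurevo] → [fhrevo]
(3) Final Obstruent Devoicing: no change — [fhrevo]
(4) Final Vowel Raising: [fhrevo] → [fhrevu]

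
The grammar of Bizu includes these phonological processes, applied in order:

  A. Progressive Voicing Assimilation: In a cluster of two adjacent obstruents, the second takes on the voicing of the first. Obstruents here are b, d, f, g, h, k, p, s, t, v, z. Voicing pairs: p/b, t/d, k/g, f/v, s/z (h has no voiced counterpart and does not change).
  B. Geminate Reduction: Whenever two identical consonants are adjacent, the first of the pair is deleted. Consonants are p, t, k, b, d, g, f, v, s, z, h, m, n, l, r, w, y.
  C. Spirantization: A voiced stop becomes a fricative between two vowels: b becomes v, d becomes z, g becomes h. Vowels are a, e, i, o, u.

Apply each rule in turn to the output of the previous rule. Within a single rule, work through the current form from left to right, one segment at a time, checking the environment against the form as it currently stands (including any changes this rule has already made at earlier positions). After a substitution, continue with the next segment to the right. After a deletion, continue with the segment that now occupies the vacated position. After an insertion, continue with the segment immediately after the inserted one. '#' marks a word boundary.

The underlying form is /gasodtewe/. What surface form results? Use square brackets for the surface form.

[gasozewe]

A Progressive Voicing Assimilation: [gasodtewe] → [gasoddewe]
B Geminate Reduction: [gasoddewe] → [gasodewe]
C Spirantization: [gasodewe] → [gasozewe]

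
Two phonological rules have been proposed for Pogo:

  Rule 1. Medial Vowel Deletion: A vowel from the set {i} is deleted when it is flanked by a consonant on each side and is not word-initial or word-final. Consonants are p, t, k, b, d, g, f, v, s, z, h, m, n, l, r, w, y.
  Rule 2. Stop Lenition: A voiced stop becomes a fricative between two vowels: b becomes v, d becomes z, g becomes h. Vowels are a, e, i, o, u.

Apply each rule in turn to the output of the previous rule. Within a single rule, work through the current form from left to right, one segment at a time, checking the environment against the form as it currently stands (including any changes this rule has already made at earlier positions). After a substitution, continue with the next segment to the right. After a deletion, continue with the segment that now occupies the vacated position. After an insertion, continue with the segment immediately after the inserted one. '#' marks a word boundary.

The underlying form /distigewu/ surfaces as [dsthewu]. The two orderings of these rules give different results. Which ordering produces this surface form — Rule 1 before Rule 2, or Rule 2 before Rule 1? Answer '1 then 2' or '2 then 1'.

Order 1 then 2:
  1 Medial Vowel Deletion: [distigewu] → [dstgewu]
  2 Stop Lenition: no change — [dstgewu]
  result: [dstgewu]
Order 2 then 1:
  2 Stop Lenition: [distigewu] → [distihewu]
  1 Medial Vowel Deletion: [distihewu] → [dsthewu]
  result: [dsthewu]

2 then 1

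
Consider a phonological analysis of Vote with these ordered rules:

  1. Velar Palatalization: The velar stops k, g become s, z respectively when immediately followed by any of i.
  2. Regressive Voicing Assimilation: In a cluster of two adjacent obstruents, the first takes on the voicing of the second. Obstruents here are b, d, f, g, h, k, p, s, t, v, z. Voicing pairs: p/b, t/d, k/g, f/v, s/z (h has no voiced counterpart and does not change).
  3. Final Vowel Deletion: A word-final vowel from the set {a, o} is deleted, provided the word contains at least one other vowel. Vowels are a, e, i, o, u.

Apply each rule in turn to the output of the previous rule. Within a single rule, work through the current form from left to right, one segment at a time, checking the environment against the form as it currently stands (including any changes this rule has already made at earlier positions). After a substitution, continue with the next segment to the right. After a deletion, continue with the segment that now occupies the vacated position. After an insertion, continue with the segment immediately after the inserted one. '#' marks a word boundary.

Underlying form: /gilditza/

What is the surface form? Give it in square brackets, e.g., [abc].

1 Velar Palatalization: [gilditza] → [zilditza]
2 Regressive Voicing Assimilation: [zilditza] → [zildidza]
3 Final Vowel Deletion: [zildidza] → [zildidz]

[zildidz]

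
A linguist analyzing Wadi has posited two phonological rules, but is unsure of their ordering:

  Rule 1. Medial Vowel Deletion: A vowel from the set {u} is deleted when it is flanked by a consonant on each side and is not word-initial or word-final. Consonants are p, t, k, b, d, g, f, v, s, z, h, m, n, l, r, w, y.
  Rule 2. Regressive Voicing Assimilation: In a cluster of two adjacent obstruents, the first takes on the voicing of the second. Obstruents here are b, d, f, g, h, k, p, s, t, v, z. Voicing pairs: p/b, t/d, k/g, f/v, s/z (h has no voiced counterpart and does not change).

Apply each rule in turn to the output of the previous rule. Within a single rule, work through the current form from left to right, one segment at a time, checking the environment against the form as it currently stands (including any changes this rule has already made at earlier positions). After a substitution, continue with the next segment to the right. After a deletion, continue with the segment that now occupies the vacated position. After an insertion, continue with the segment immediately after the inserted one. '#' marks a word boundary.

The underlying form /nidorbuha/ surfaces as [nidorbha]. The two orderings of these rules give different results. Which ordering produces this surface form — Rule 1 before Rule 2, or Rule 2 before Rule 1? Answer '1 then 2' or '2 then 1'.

2 then 1

Order 1 then 2:
  1 Medial Vowel Deletion: [nidorbuha] → [nidorbha]
  2 Regressive Voicing Assimilation: [nidorbha] → [nidorpha]
  result: [nidorpha]
Order 2 then 1:
  2 Regressive Voicing Assimilation: no change — [nidorbuha]
  1 Medial Vowel Deletion: [nidorbuha] → [nidorbha]
  result: [nidorbha]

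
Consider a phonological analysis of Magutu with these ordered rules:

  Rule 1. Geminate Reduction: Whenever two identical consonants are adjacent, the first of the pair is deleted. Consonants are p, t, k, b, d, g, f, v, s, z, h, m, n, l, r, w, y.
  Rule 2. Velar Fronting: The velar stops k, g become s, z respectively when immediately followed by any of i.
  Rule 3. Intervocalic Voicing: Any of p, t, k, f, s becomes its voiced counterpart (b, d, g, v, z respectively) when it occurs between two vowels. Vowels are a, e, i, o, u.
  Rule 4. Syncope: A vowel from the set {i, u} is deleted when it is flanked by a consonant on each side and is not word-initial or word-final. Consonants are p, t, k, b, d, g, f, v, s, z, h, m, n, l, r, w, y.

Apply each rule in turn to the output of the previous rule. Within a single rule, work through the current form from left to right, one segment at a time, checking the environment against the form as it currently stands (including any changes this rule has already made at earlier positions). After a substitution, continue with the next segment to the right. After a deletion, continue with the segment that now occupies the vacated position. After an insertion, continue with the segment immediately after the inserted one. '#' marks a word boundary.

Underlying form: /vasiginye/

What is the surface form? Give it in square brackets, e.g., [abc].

Rule 1 Geminate Reduction: no change — [vasiginye]
Rule 2 Velar Fronting: [vasiginye] → [vasizinye]
Rule 3 Intervocalic Voicing: [vasizinye] → [vazizinye]
Rule 4 Syncope: [vazizinye] → [vazznye]

[vazznye]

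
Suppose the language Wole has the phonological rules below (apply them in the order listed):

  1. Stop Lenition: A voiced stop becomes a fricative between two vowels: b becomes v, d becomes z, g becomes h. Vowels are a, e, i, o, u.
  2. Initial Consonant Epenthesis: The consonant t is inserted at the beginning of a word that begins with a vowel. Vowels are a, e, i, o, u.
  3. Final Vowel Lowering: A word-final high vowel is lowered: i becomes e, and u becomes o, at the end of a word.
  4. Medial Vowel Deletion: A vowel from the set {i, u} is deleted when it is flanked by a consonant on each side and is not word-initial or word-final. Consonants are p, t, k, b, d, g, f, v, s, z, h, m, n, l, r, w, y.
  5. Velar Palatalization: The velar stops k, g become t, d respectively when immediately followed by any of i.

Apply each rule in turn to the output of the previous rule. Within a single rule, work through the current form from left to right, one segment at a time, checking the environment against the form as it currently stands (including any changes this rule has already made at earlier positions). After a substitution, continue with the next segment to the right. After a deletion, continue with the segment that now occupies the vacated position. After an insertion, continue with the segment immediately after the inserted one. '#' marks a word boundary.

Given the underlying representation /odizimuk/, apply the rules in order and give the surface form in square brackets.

[tozzmk]

1 Stop Lenition: [odizimuk] → [ozizimuk]
2 Initial Consonant Epenthesis: [ozizimuk] → [tozizimuk]
3 Final Vowel Lowering: no change — [tozizimuk]
4 Medial Vowel Deletion: [tozizimuk] → [tozzmk]
5 Velar Palatalization: no change — [tozzmk]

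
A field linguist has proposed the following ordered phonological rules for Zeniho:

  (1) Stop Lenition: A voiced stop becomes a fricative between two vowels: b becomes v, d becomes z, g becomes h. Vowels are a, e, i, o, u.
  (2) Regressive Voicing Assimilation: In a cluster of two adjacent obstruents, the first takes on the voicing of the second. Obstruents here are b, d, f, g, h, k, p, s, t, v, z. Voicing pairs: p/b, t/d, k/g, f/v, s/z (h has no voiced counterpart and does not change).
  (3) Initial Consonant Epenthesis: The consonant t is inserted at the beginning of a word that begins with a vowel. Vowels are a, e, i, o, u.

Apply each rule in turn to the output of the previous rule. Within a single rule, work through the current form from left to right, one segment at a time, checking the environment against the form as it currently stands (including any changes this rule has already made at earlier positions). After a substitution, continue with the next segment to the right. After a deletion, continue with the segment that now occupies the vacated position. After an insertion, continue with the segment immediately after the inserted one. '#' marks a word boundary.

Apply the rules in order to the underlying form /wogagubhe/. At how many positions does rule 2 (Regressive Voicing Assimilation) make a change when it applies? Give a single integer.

1

(1) Stop Lenition: [wogagubhe] → [wohahubhe]
(2) Regressive Voicing Assimilation: [wohahubhe] → [wohahuphe]
(3) Initial Consonant Epenthesis: no change — [wohahuphe]
Rule 2 changed 1 position(s).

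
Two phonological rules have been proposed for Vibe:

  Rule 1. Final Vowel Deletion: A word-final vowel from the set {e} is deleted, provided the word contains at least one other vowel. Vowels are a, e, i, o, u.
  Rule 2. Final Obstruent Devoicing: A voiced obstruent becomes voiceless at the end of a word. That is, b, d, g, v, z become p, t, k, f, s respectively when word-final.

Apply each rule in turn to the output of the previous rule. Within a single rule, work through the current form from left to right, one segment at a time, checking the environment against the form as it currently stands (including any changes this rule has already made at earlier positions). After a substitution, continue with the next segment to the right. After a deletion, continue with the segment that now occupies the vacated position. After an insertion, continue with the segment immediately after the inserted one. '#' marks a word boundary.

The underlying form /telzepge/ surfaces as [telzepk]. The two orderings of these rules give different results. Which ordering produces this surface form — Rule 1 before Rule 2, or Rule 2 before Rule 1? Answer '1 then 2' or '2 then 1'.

Order 1 then 2:
  1 Final Vowel Deletion: [telzepge] → [telzepg]
  2 Final Obstruent Devoicing: [telzepg] → [telzepk]
  result: [telzepk]
Order 2 then 1:
  2 Final Obstruent Devoicing: no change — [telzepge]
  1 Final Vowel Deletion: [telzepge] → [telzepg]
  result: [telzepg]

1 then 2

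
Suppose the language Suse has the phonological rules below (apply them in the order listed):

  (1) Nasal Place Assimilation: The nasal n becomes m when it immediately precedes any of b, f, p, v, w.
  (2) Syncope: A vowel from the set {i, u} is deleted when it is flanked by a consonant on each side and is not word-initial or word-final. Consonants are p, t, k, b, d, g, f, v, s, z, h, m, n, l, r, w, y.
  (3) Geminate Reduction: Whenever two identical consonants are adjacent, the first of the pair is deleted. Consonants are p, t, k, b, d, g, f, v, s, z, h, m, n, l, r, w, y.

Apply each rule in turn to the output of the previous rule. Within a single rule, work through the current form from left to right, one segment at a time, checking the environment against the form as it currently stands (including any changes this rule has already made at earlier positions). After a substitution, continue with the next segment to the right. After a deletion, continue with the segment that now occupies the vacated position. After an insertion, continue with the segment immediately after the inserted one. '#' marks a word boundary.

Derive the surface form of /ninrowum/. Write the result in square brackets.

(1) Nasal Place Assimilation: no change — [ninrowum]
(2) Syncope: [ninrowum] → [nnrowm]
(3) Geminate Reduction: [nnrowm] → [nrowm]

[nrowm]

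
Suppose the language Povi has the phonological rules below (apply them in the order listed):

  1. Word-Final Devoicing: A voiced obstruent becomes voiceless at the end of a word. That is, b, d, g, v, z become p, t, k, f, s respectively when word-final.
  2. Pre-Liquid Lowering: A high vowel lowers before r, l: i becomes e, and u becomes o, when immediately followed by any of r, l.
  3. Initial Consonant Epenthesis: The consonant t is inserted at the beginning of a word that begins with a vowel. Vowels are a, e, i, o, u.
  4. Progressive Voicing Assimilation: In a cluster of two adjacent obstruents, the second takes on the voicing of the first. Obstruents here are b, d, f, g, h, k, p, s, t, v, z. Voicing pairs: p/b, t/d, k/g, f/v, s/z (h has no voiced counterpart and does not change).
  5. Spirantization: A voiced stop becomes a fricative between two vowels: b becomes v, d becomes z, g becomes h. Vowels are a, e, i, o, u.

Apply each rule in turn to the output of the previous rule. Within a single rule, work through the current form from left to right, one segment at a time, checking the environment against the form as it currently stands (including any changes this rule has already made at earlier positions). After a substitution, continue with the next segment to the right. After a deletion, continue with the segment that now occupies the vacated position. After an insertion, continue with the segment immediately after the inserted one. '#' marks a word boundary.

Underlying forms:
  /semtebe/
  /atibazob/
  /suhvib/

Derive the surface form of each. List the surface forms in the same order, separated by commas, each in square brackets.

[semteve], [tativazop], [suhfip]

/semtebe/:
  1 Word-Final Devoicing: no change — [semtebe]
  2 Pre-Liquid Lowering: no change — [semtebe]
  3 Initial Consonant Epenthesis: no change — [semtebe]
  4 Progressive Voicing Assimilation: no change — [semtebe]
  5 Spirantization: [semtebe] → [semteve]
/atibazob/:
  1 Word-Final Devoicing: [atibazob] → [atibazop]
  2 Pre-Liquid Lowering: no change — [atibazop]
  3 Initial Consonant Epenthesis: [atibazop] → [tatibazop]
  4 Progressive Voicing Assimilation: no change — [tatibazop]
  5 Spirantization: [tatibazop] → [tativazop]
/suhvib/:
  1 Word-Final Devoicing: [suhvib] → [suhvip]
  2 Pre-Liquid Lowering: no change — [suhvip]
  3 Initial Consonant Epenthesis: no change — [suhvip]
  4 Progressive Voicing Assimilation: [suhvip] → [suhfip]
  5 Spirantization: no change — [suhfip]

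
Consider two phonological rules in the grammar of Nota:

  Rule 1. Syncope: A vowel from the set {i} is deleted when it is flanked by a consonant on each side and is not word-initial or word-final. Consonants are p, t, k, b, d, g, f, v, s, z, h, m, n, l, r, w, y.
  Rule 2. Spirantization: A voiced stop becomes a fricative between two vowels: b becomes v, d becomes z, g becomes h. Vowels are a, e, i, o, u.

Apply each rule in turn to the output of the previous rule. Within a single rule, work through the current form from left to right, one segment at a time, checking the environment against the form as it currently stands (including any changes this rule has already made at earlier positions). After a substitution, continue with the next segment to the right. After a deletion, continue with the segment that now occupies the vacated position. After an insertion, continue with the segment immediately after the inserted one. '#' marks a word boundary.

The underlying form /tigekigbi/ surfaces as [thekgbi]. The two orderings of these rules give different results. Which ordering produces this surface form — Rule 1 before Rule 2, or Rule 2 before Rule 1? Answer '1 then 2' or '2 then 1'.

Order 1 then 2:
  1 Syncope: [tigekigbi] → [tgekgbi]
  2 Spirantization: no change — [tgekgbi]
  result: [tgekgbi]
Order 2 then 1:
  2 Spirantization: [tigekigbi] → [tihekigbi]
  1 Syncope: [tihekigbi] → [thekgbi]
  result: [thekgbi]

2 then 1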